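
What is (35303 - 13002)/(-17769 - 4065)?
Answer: -22301/21834 ≈ -1.0214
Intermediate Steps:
(35303 - 13002)/(-17769 - 4065) = 22301/(-21834) = 22301*(-1/21834) = -22301/21834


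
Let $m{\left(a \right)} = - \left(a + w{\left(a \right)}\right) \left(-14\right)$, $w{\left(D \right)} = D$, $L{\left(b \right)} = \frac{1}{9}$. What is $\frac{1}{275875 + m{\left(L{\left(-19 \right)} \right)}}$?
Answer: $\frac{9}{2482903} \approx 3.6248 \cdot 10^{-6}$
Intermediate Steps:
$L{\left(b \right)} = \frac{1}{9}$
$m{\left(a \right)} = 28 a$ ($m{\left(a \right)} = - \left(a + a\right) \left(-14\right) = - 2 a \left(-14\right) = - \left(-28\right) a = 28 a$)
$\frac{1}{275875 + m{\left(L{\left(-19 \right)} \right)}} = \frac{1}{275875 + 28 \cdot \frac{1}{9}} = \frac{1}{275875 + \frac{28}{9}} = \frac{1}{\frac{2482903}{9}} = \frac{9}{2482903}$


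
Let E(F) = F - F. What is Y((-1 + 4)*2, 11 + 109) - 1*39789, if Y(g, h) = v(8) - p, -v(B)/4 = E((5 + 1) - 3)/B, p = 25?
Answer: -39814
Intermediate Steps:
E(F) = 0
v(B) = 0 (v(B) = -0/B = -4*0 = 0)
Y(g, h) = -25 (Y(g, h) = 0 - 1*25 = 0 - 25 = -25)
Y((-1 + 4)*2, 11 + 109) - 1*39789 = -25 - 1*39789 = -25 - 39789 = -39814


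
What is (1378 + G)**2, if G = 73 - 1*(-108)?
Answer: 2430481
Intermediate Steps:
G = 181 (G = 73 + 108 = 181)
(1378 + G)**2 = (1378 + 181)**2 = 1559**2 = 2430481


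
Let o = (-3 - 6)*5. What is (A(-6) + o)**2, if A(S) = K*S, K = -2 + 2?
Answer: 2025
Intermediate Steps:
o = -45 (o = -9*5 = -45)
K = 0
A(S) = 0 (A(S) = 0*S = 0)
(A(-6) + o)**2 = (0 - 45)**2 = (-45)**2 = 2025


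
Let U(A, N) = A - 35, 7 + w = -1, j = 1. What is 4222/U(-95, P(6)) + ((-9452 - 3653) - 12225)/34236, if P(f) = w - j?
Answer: -36959323/1112670 ≈ -33.217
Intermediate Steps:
w = -8 (w = -7 - 1 = -8)
P(f) = -9 (P(f) = -8 - 1*1 = -8 - 1 = -9)
U(A, N) = -35 + A
4222/U(-95, P(6)) + ((-9452 - 3653) - 12225)/34236 = 4222/(-35 - 95) + ((-9452 - 3653) - 12225)/34236 = 4222/(-130) + (-13105 - 12225)*(1/34236) = 4222*(-1/130) - 25330*1/34236 = -2111/65 - 12665/17118 = -36959323/1112670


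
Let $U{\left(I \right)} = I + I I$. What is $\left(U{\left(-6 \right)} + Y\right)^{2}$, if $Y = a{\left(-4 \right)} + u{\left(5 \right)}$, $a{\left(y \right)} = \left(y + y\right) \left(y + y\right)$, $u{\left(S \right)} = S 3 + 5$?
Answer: $12996$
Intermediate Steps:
$u{\left(S \right)} = 5 + 3 S$ ($u{\left(S \right)} = 3 S + 5 = 5 + 3 S$)
$a{\left(y \right)} = 4 y^{2}$ ($a{\left(y \right)} = 2 y 2 y = 4 y^{2}$)
$U{\left(I \right)} = I + I^{2}$
$Y = 84$ ($Y = 4 \left(-4\right)^{2} + \left(5 + 3 \cdot 5\right) = 4 \cdot 16 + \left(5 + 15\right) = 64 + 20 = 84$)
$\left(U{\left(-6 \right)} + Y\right)^{2} = \left(- 6 \left(1 - 6\right) + 84\right)^{2} = \left(\left(-6\right) \left(-5\right) + 84\right)^{2} = \left(30 + 84\right)^{2} = 114^{2} = 12996$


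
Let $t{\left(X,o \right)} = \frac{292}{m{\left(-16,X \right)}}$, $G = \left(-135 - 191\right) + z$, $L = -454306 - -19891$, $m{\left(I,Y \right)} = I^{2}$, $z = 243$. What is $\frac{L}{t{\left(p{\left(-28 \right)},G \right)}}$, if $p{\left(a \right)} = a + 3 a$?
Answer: $- \frac{27802560}{73} \approx -3.8086 \cdot 10^{5}$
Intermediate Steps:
$L = -434415$ ($L = -454306 + 19891 = -434415$)
$p{\left(a \right)} = 4 a$
$G = -83$ ($G = \left(-135 - 191\right) + 243 = -326 + 243 = -83$)
$t{\left(X,o \right)} = \frac{73}{64}$ ($t{\left(X,o \right)} = \frac{292}{\left(-16\right)^{2}} = \frac{292}{256} = 292 \cdot \frac{1}{256} = \frac{73}{64}$)
$\frac{L}{t{\left(p{\left(-28 \right)},G \right)}} = - \frac{434415}{\frac{73}{64}} = \left(-434415\right) \frac{64}{73} = - \frac{27802560}{73}$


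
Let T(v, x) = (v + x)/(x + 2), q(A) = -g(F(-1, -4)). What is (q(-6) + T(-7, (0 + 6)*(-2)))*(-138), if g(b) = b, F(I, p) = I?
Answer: -2001/5 ≈ -400.20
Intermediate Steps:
q(A) = 1 (q(A) = -1*(-1) = 1)
T(v, x) = (v + x)/(2 + x)
(q(-6) + T(-7, (0 + 6)*(-2)))*(-138) = (1 + (-7 + (0 + 6)*(-2))/(2 + (0 + 6)*(-2)))*(-138) = (1 + (-7 + 6*(-2))/(2 + 6*(-2)))*(-138) = (1 + (-7 - 12)/(2 - 12))*(-138) = (1 - 19/(-10))*(-138) = (1 - 1/10*(-19))*(-138) = (1 + 19/10)*(-138) = (29/10)*(-138) = -2001/5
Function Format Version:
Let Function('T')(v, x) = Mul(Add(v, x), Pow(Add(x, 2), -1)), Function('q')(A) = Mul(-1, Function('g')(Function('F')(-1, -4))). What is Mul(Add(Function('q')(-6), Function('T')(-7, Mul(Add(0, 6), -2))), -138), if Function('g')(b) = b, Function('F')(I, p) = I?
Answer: Rational(-2001, 5) ≈ -400.20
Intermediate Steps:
Function('q')(A) = 1 (Function('q')(A) = Mul(-1, -1) = 1)
Function('T')(v, x) = Mul(Pow(Add(2, x), -1), Add(v, x)) (Function('T')(v, x) = Mul(Add(v, x), Pow(Add(2, x), -1)) = Mul(Pow(Add(2, x), -1), Add(v, x)))
Mul(Add(Function('q')(-6), Function('T')(-7, Mul(Add(0, 6), -2))), -138) = Mul(Add(1, Mul(Pow(Add(2, Mul(Add(0, 6), -2)), -1), Add(-7, Mul(Add(0, 6), -2)))), -138) = Mul(Add(1, Mul(Pow(Add(2, Mul(6, -2)), -1), Add(-7, Mul(6, -2)))), -138) = Mul(Add(1, Mul(Pow(Add(2, -12), -1), Add(-7, -12))), -138) = Mul(Add(1, Mul(Pow(-10, -1), -19)), -138) = Mul(Add(1, Mul(Rational(-1, 10), -19)), -138) = Mul(Add(1, Rational(19, 10)), -138) = Mul(Rational(29, 10), -138) = Rational(-2001, 5)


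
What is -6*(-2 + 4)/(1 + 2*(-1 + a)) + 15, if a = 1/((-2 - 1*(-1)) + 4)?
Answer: 51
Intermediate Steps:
a = ⅓ (a = 1/((-2 + 1) + 4) = 1/(-1 + 4) = 1/3 = ⅓ ≈ 0.33333)
-6*(-2 + 4)/(1 + 2*(-1 + a)) + 15 = -6*(-2 + 4)/(1 + 2*(-1 + ⅓)) + 15 = -12/(1 + 2*(-⅔)) + 15 = -12/(1 - 4/3) + 15 = -12/(-⅓) + 15 = -12*(-3) + 15 = -6*(-6) + 15 = 36 + 15 = 51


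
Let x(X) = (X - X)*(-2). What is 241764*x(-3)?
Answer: 0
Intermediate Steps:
x(X) = 0 (x(X) = 0*(-2) = 0)
241764*x(-3) = 241764*0 = 0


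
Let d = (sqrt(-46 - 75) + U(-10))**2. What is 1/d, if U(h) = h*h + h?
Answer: 7979/67584841 - 1980*I/67584841 ≈ 0.00011806 - 2.9296e-5*I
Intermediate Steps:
U(h) = h + h**2 (U(h) = h**2 + h = h + h**2)
d = (90 + 11*I)**2 (d = (sqrt(-46 - 75) - 10*(1 - 10))**2 = (sqrt(-121) - 10*(-9))**2 = (11*I + 90)**2 = (90 + 11*I)**2 ≈ 7979.0 + 1980.0*I)
1/d = 1/(7979 + 1980*I) = (7979 - 1980*I)/67584841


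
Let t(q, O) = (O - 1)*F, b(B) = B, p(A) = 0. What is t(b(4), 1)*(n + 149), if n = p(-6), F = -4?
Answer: 0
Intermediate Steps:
n = 0
t(q, O) = 4 - 4*O (t(q, O) = (O - 1)*(-4) = (-1 + O)*(-4) = 4 - 4*O)
t(b(4), 1)*(n + 149) = (4 - 4*1)*(0 + 149) = (4 - 4)*149 = 0*149 = 0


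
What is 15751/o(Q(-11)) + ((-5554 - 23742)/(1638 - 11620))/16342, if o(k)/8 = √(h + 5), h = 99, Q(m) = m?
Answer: 7324/40781461 + 15751*√26/416 ≈ 193.06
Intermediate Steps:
o(k) = 16*√26 (o(k) = 8*√(99 + 5) = 8*√104 = 8*(2*√26) = 16*√26)
15751/o(Q(-11)) + ((-5554 - 23742)/(1638 - 11620))/16342 = 15751/((16*√26)) + ((-5554 - 23742)/(1638 - 11620))/16342 = 15751*(√26/416) - 29296/(-9982)*(1/16342) = 15751*√26/416 - 29296*(-1/9982)*(1/16342) = 15751*√26/416 + (14648/4991)*(1/16342) = 15751*√26/416 + 7324/40781461 = 7324/40781461 + 15751*√26/416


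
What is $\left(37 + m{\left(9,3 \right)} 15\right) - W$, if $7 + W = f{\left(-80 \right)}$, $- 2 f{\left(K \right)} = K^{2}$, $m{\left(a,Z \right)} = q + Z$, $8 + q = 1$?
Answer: $3184$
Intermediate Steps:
$q = -7$ ($q = -8 + 1 = -7$)
$m{\left(a,Z \right)} = -7 + Z$
$f{\left(K \right)} = - \frac{K^{2}}{2}$
$W = -3207$ ($W = -7 - \frac{\left(-80\right)^{2}}{2} = -7 - 3200 = -3207$)
$\left(37 + m{\left(9,3 \right)} 15\right) - W = \left(37 + \left(-7 + 3\right) 15\right) - -3207 = \left(37 - 60\right) + 3207 = -23 + 3207 = 3184$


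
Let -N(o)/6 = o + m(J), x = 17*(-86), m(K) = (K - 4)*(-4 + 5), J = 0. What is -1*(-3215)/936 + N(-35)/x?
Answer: 2240653/684216 ≈ 3.2748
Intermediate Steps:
m(K) = -4 + K (m(K) = (-4 + K)*1 = -4 + K)
x = -1462
N(o) = 24 - 6*o (N(o) = -6*(o + (-4 + 0)) = -6*(o - 4) = -6*(-4 + o) = 24 - 6*o)
-1*(-3215)/936 + N(-35)/x = -1*(-3215)/936 + (24 - 6*(-35))/(-1462) = 3215*(1/936) + (24 + 210)*(-1/1462) = 3215/936 + 234*(-1/1462) = 3215/936 - 117/731 = 2240653/684216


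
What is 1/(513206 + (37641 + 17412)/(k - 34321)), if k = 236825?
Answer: 202504/103926322877 ≈ 1.9485e-6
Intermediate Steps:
1/(513206 + (37641 + 17412)/(k - 34321)) = 1/(513206 + (37641 + 17412)/(236825 - 34321)) = 1/(513206 + 55053/202504) = 1/(103926322877/202504) = 202504/103926322877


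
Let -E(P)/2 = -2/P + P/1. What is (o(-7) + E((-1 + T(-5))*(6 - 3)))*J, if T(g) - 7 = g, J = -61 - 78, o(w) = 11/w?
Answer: 18209/21 ≈ 867.10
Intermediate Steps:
J = -139
T(g) = 7 + g
E(P) = -2*P + 4/P (E(P) = -2*(-2/P + P/1) = -2*(-2/P + P*1) = -2*(-2/P + P) = -2*(P - 2/P) = -2*P + 4/P)
(o(-7) + E((-1 + T(-5))*(6 - 3)))*J = (11/(-7) + (-2*(-1 + (7 - 5))*(6 - 3) + 4/(((-1 + (7 - 5))*(6 - 3)))))*(-139) = (11*(-⅐) + (-2*(-1 + 2)*3 + 4/(((-1 + 2)*3))))*(-139) = (-11/7 + (-2*3 + 4/((1*3))))*(-139) = (-11/7 + (-2*3 + 4/3))*(-139) = (-11/7 + (-6 + 4*(⅓)))*(-139) = (-11/7 + (-6 + 4/3))*(-139) = (-11/7 - 14/3)*(-139) = -131/21*(-139) = 18209/21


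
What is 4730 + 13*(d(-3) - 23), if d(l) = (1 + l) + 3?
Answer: 4444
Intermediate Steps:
d(l) = 4 + l
4730 + 13*(d(-3) - 23) = 4730 + 13*((4 - 3) - 23) = 4730 + 13*(1 - 23) = 4730 + 13*(-22) = 4730 - 286 = 4444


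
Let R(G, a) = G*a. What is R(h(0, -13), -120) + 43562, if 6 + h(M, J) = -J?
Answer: 42722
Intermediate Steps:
h(M, J) = -6 - J
R(h(0, -13), -120) + 43562 = (-6 - 1*(-13))*(-120) + 43562 = (-6 + 13)*(-120) + 43562 = 7*(-120) + 43562 = -840 + 43562 = 42722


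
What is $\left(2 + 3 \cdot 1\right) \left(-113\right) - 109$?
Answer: $-674$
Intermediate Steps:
$\left(2 + 3 \cdot 1\right) \left(-113\right) - 109 = \left(2 + 3\right) \left(-113\right) - 109 = 5 \left(-113\right) - 109 = -565 - 109 = -674$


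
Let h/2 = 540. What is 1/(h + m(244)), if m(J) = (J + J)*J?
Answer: 1/120152 ≈ 8.3228e-6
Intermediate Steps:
m(J) = 2*J**2 (m(J) = (2*J)*J = 2*J**2)
h = 1080 (h = 2*540 = 1080)
1/(h + m(244)) = 1/(1080 + 2*244**2) = 1/(1080 + 2*59536) = 1/(1080 + 119072) = 1/120152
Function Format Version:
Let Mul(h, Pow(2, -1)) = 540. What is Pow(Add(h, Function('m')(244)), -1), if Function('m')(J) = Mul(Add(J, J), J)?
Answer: Rational(1, 120152) ≈ 8.3228e-6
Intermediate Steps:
Function('m')(J) = Mul(2, Pow(J, 2)) (Function('m')(J) = Mul(Mul(2, J), J) = Mul(2, Pow(J, 2)))
h = 1080 (h = Mul(2, 540) = 1080)
Pow(Add(h, Function('m')(244)), -1) = Pow(Add(1080, Mul(2, Pow(244, 2))), -1) = Pow(Add(1080, Mul(2, 59536)), -1) = Pow(Add(1080, 119072), -1) = Pow(120152, -1) = Rational(1, 120152)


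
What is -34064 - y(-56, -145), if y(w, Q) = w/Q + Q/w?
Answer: -276623841/8120 ≈ -34067.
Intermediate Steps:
y(w, Q) = Q/w + w/Q
-34064 - y(-56, -145) = -34064 - (-145/(-56) - 56/(-145)) = -34064 - (-145*(-1/56) - 56*(-1/145)) = -34064 - (145/56 + 56/145) = -34064 - 1*24161/8120 = -34064 - 24161/8120 = -276623841/8120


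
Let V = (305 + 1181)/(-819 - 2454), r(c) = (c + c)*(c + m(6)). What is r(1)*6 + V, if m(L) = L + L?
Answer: 509102/3273 ≈ 155.55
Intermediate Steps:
m(L) = 2*L
r(c) = 2*c*(12 + c) (r(c) = (c + c)*(c + 2*6) = (2*c)*(c + 12) = (2*c)*(12 + c) = 2*c*(12 + c))
V = -1486/3273 (V = 1486/(-3273) = 1486*(-1/3273) = -1486/3273 ≈ -0.45402)
r(1)*6 + V = (2*1*(12 + 1))*6 - 1486/3273 = (2*1*13)*6 - 1486/3273 = 26*6 - 1486/3273 = 156 - 1486/3273 = 509102/3273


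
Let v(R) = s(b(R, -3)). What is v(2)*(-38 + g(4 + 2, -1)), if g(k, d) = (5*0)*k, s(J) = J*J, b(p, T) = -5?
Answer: -950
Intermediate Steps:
s(J) = J²
g(k, d) = 0 (g(k, d) = 0*k = 0)
v(R) = 25 (v(R) = (-5)² = 25)
v(2)*(-38 + g(4 + 2, -1)) = 25*(-38 + 0) = 25*(-38) = -950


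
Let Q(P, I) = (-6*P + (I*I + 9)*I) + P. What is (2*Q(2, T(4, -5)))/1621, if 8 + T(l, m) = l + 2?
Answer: -72/1621 ≈ -0.044417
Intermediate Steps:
T(l, m) = -6 + l (T(l, m) = -8 + (l + 2) = -8 + (2 + l) = -6 + l)
Q(P, I) = -5*P + I*(9 + I²) (Q(P, I) = (-6*P + (I² + 9)*I) + P = (-6*P + (9 + I²)*I) + P = (-6*P + I*(9 + I²)) + P = -5*P + I*(9 + I²))
(2*Q(2, T(4, -5)))/1621 = (2*((-6 + 4)³ - 5*2 + 9*(-6 + 4)))/1621 = (2*((-2)³ - 10 + 9*(-2)))*(1/1621) = (2*(-8 - 10 - 18))*(1/1621) = (2*(-36))*(1/1621) = -72*1/1621 = -72/1621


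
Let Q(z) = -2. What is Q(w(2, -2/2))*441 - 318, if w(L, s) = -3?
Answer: -1200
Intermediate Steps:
Q(w(2, -2/2))*441 - 318 = -2*441 - 318 = -882 - 318 = -1200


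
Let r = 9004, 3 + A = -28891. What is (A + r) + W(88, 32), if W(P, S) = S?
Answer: -19858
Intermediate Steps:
A = -28894 (A = -3 - 28891 = -28894)
(A + r) + W(88, 32) = (-28894 + 9004) + 32 = -19890 + 32 = -19858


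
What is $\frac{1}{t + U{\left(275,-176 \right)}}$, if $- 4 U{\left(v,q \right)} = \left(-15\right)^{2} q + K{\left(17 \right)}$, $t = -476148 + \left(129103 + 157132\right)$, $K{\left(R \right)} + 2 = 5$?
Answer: $- \frac{4}{720055} \approx -5.5551 \cdot 10^{-6}$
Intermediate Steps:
$K{\left(R \right)} = 3$ ($K{\left(R \right)} = -2 + 5 = 3$)
$t = -189913$ ($t = -476148 + 286235 = -189913$)
$U{\left(v,q \right)} = - \frac{3}{4} - \frac{225 q}{4}$ ($U{\left(v,q \right)} = - \frac{\left(-15\right)^{2} q + 3}{4} = - \frac{225 q + 3}{4} = - \frac{3 + 225 q}{4} = - \frac{3}{4} - \frac{225 q}{4}$)
$\frac{1}{t + U{\left(275,-176 \right)}} = \frac{1}{-189913 - - \frac{39597}{4}} = \frac{1}{-189913 + \left(- \frac{3}{4} + 9900\right)} = \frac{1}{-189913 + \frac{39597}{4}} = \frac{1}{- \frac{720055}{4}} = - \frac{4}{720055}$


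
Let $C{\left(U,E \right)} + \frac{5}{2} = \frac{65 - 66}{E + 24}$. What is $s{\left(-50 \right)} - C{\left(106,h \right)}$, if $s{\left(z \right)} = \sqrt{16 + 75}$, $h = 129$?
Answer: $\frac{767}{306} + \sqrt{91} \approx 12.046$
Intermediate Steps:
$C{\left(U,E \right)} = - \frac{5}{2} - \frac{1}{24 + E}$ ($C{\left(U,E \right)} = - \frac{5}{2} + \frac{65 - 66}{E + 24} = - \frac{5}{2} - \frac{1}{24 + E}$)
$s{\left(z \right)} = \sqrt{91}$
$s{\left(-50 \right)} - C{\left(106,h \right)} = \sqrt{91} - \frac{-122 - 645}{2 \left(24 + 129\right)} = \sqrt{91} - \frac{-122 - 645}{2 \cdot 153} = \sqrt{91} - \frac{1}{2} \cdot \frac{1}{153} \left(-767\right) = \sqrt{91} - - \frac{767}{306} = \sqrt{91} + \frac{767}{306} = \frac{767}{306} + \sqrt{91}$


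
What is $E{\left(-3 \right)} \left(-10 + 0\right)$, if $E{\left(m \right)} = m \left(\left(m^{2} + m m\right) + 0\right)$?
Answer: $540$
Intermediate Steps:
$E{\left(m \right)} = 2 m^{3}$ ($E{\left(m \right)} = m \left(\left(m^{2} + m^{2}\right) + 0\right) = m \left(2 m^{2} + 0\right) = m 2 m^{2} = 2 m^{3}$)
$E{\left(-3 \right)} \left(-10 + 0\right) = 2 \left(-3\right)^{3} \left(-10 + 0\right) = 2 \left(-27\right) \left(-10\right) = \left(-54\right) \left(-10\right) = 540$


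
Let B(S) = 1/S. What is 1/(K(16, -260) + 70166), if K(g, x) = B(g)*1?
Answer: 16/1122657 ≈ 1.4252e-5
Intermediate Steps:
K(g, x) = 1/g
1/(K(16, -260) + 70166) = 1/(1/16 + 70166) = 1/(1122657/16) = 16/1122657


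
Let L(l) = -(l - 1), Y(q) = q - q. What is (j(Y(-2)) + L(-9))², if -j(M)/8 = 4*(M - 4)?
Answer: 19044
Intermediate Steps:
Y(q) = 0
L(l) = 1 - l (L(l) = -(-1 + l) = 1 - l)
j(M) = 128 - 32*M (j(M) = -32*(M - 4) = -32*(-4 + M) = -8*(-16 + 4*M) = 128 - 32*M)
(j(Y(-2)) + L(-9))² = ((128 - 32*0) + (1 - 1*(-9)))² = ((128 + 0) + (1 + 9))² = (128 + 10)² = 138² = 19044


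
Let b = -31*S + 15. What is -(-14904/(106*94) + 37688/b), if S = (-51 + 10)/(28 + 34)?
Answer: -187497070/176861 ≈ -1060.1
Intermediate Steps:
S = -41/62 ≈ -0.66129
b = 71/2 (b = -31*(-41/62) + 15 = 41/2 + 15 = 71/2 ≈ 35.500)
-(-14904/(106*94) + 37688/b) = -(-14904/(106*94) + 37688/(71/2)) = -(-14904/9964 + 37688*(2/71)) = -(-14904*1/9964 + 75376/71) = -(-3726/2491 + 75376/71) = -1*187497070/176861 = -187497070/176861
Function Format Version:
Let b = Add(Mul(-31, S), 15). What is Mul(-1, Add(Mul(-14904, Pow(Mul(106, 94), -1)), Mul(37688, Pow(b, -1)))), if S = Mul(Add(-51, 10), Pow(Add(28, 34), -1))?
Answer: Rational(-187497070, 176861) ≈ -1060.1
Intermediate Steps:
S = Rational(-41, 62) (S = Mul(-41, Pow(62, -1)) = Mul(-41, Rational(1, 62)) = Rational(-41, 62) ≈ -0.66129)
b = Rational(71, 2) (b = Add(Mul(-31, Rational(-41, 62)), 15) = Add(Rational(41, 2), 15) = Rational(71, 2) ≈ 35.500)
Mul(-1, Add(Mul(-14904, Pow(Mul(106, 94), -1)), Mul(37688, Pow(b, -1)))) = Mul(-1, Add(Mul(-14904, Pow(Mul(106, 94), -1)), Mul(37688, Pow(Rational(71, 2), -1)))) = Mul(-1, Add(Mul(-14904, Pow(9964, -1)), Mul(37688, Rational(2, 71)))) = Mul(-1, Add(Mul(-14904, Rational(1, 9964)), Rational(75376, 71))) = Mul(-1, Add(Rational(-3726, 2491), Rational(75376, 71))) = Mul(-1, Rational(187497070, 176861)) = Rational(-187497070, 176861)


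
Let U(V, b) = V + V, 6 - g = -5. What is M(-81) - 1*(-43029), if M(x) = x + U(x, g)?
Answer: 42786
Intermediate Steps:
g = 11 (g = 6 - 1*(-5) = 6 + 5 = 11)
U(V, b) = 2*V
M(x) = 3*x (M(x) = x + 2*x = 3*x)
M(-81) - 1*(-43029) = 3*(-81) - 1*(-43029) = -243 + 43029 = 42786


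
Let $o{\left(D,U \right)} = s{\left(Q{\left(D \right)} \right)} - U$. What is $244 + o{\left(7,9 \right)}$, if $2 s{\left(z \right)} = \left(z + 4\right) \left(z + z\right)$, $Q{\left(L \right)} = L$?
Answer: $312$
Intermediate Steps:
$s{\left(z \right)} = z \left(4 + z\right)$ ($s{\left(z \right)} = \frac{\left(z + 4\right) \left(z + z\right)}{2} = \frac{\left(4 + z\right) 2 z}{2} = \frac{2 z \left(4 + z\right)}{2} = z \left(4 + z\right)$)
$o{\left(D,U \right)} = - U + D \left(4 + D\right)$ ($o{\left(D,U \right)} = D \left(4 + D\right) - U = - U + D \left(4 + D\right)$)
$244 + o{\left(7,9 \right)} = 244 + \left(\left(-1\right) 9 + 7 \left(4 + 7\right)\right) = 244 + \left(-9 + 7 \cdot 11\right) = 244 + \left(-9 + 77\right) = 244 + 68 = 312$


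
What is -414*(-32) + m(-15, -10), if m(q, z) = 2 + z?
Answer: 13240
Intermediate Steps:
-414*(-32) + m(-15, -10) = -414*(-32) + (2 - 10) = 13248 - 8 = 13240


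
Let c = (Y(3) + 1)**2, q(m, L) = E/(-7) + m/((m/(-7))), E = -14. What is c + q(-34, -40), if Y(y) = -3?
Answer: -1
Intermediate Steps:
q(m, L) = -5 (q(m, L) = -14/(-7) + m/((m/(-7))) = -14*(-1/7) + m/((m*(-1/7))) = 2 + m/((-m/7)) = 2 + m*(-7/m) = 2 - 7 = -5)
c = 4 (c = (-3 + 1)**2 = (-2)**2 = 4)
c + q(-34, -40) = 4 - 5 = -1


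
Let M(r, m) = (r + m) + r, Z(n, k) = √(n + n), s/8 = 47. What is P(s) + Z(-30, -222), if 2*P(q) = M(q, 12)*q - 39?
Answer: 287225/2 + 2*I*√15 ≈ 1.4361e+5 + 7.746*I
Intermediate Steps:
s = 376 (s = 8*47 = 376)
Z(n, k) = √2*√n (Z(n, k) = √(2*n) = √2*√n)
M(r, m) = m + 2*r (M(r, m) = (m + r) + r = m + 2*r)
P(q) = -39/2 + q*(12 + 2*q)/2 (P(q) = ((12 + 2*q)*q - 39)/2 = (q*(12 + 2*q) - 39)/2 = (-39 + q*(12 + 2*q))/2 = -39/2 + q*(12 + 2*q)/2)
P(s) + Z(-30, -222) = (-39/2 + 376*(6 + 376)) + √2*√(-30) = (-39/2 + 376*382) + √2*(I*√30) = (-39/2 + 143632) + 2*I*√15 = 287225/2 + 2*I*√15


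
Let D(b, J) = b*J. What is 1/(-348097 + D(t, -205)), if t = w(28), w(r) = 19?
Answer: -1/351992 ≈ -2.8410e-6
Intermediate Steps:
t = 19
D(b, J) = J*b
1/(-348097 + D(t, -205)) = 1/(-348097 - 205*19) = 1/(-348097 - 3895) = 1/(-351992) = -1/351992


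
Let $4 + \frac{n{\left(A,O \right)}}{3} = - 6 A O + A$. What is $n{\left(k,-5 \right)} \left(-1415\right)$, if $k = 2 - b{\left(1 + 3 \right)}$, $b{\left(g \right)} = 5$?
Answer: $411765$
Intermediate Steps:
$k = -3$ ($k = 2 - 5 = -3$)
$n{\left(A,O \right)} = -12 + 3 A - 18 A O$ ($n{\left(A,O \right)} = -12 + 3 \left(- 6 A O + A\right) = -12 + 3 \left(A - 6 A O\right) = -12 - \left(- 3 A + 18 A O\right) = -12 + 3 A - 18 A O$)
$n{\left(k,-5 \right)} \left(-1415\right) = \left(-12 + 3 \left(-3\right) - \left(-54\right) \left(-5\right)\right) \left(-1415\right) = \left(-12 - 9 - 270\right) \left(-1415\right) = \left(-291\right) \left(-1415\right) = 411765$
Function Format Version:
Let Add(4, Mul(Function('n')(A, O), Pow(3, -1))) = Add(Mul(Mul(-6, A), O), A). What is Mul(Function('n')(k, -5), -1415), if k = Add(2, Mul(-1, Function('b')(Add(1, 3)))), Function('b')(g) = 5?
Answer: 411765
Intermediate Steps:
k = -3 (k = Add(2, Mul(-1, 5)) = Add(2, -5) = -3)
Function('n')(A, O) = Add(-12, Mul(3, A), Mul(-18, A, O)) (Function('n')(A, O) = Add(-12, Mul(3, Add(Mul(Mul(-6, A), O), A))) = Add(-12, Mul(3, Add(Mul(-6, A, O), A))) = Add(-12, Mul(3, Add(A, Mul(-6, A, O)))) = Add(-12, Add(Mul(3, A), Mul(-18, A, O))) = Add(-12, Mul(3, A), Mul(-18, A, O)))
Mul(Function('n')(k, -5), -1415) = Mul(Add(-12, Mul(3, -3), Mul(-18, -3, -5)), -1415) = Mul(Add(-12, -9, -270), -1415) = Mul(-291, -1415) = 411765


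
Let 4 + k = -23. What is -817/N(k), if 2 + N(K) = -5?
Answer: 817/7 ≈ 116.71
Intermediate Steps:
k = -27 (k = -4 - 23 = -27)
N(K) = -7 (N(K) = -2 - 5 = -7)
-817/N(k) = -817/(-7) = -817*(-⅐) = 817/7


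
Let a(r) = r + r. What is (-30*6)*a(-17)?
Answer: 6120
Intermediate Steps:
a(r) = 2*r
(-30*6)*a(-17) = (-30*6)*(2*(-17)) = -180*(-34) = 6120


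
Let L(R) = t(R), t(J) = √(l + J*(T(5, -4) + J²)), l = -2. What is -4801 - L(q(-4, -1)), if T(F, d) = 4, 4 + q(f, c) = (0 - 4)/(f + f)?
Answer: -4801 - I*√942/4 ≈ -4801.0 - 7.673*I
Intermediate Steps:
q(f, c) = -4 - 2/f (q(f, c) = -4 + (0 - 4)/(f + f) = -4 - 4*1/(2*f) = -4 - 2/f)
t(J) = √(-2 + J*(4 + J²))
L(R) = √(-2 + R³ + 4*R)
-4801 - L(q(-4, -1)) = -4801 - √(-2 + (-4 - 2/(-4))³ + 4*(-4 - 2/(-4))) = -4801 - √(-2 + (-4 - 2*(-¼))³ + 4*(-4 - 2*(-¼))) = -4801 - √(-2 + (-4 + ½)³ + 4*(-4 + ½)) = -4801 - √(-2 + (-7/2)³ + 4*(-7/2)) = -4801 - √(-2 - 343/8 - 14) = -4801 - √(-471/8) = -4801 - I*√942/4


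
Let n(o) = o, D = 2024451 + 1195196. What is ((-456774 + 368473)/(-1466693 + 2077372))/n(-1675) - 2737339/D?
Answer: -2799705069278428/3293336107274275 ≈ -0.85011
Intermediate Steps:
D = 3219647
((-456774 + 368473)/(-1466693 + 2077372))/n(-1675) - 2737339/D = ((-456774 + 368473)/(-1466693 + 2077372))/(-1675) - 2737339/3219647 = -88301/610679*(-1/1675) - 2737339*1/3219647 = -88301*1/610679*(-1/1675) - 2737339/3219647 = -88301/610679*(-1/1675) - 2737339/3219647 = 88301/1022887325 - 2737339/3219647 = -2799705069278428/3293336107274275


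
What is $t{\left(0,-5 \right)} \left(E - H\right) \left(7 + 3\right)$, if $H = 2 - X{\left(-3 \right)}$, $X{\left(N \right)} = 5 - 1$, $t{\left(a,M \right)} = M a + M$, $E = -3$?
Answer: $50$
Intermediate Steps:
$t{\left(a,M \right)} = M + M a$
$X{\left(N \right)} = 4$
$H = -2$ ($H = 2 - 4 = -2$)
$t{\left(0,-5 \right)} \left(E - H\right) \left(7 + 3\right) = - 5 \left(1 + 0\right) \left(-3 - -2\right) \left(7 + 3\right) = \left(-5\right) 1 \left(-3 + 2\right) 10 = \left(-5\right) \left(-1\right) 10 = 5 \cdot 10 = 50$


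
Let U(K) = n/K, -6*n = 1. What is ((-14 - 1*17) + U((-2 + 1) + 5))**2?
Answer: 555025/576 ≈ 963.58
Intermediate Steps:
n = -1/6 (n = -1/6*1 = -1/6 ≈ -0.16667)
U(K) = -1/(6*K)
((-14 - 1*17) + U((-2 + 1) + 5))**2 = ((-14 - 1*17) - 1/(6*((-2 + 1) + 5)))**2 = ((-14 - 17) - 1/(6*(-1 + 5)))**2 = (-31 - 1/6/4)**2 = (-31 - 1/6*1/4)**2 = (-31 - 1/24)**2 = (-745/24)**2 = 555025/576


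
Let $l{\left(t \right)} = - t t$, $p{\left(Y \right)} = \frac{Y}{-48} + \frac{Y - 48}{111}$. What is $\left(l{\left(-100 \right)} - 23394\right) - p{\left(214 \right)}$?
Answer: $- \frac{9883747}{296} \approx -33391.0$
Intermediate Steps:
$p{\left(Y \right)} = - \frac{16}{37} - \frac{7 Y}{592}$ ($p{\left(Y \right)} = Y \left(- \frac{1}{48}\right) + \left(Y - 48\right) \frac{1}{111} = - \frac{Y}{48} + \left(-48 + Y\right) \frac{1}{111} = - \frac{Y}{48} + \left(- \frac{16}{37} + \frac{Y}{111}\right) = - \frac{16}{37} - \frac{7 Y}{592}$)
$l{\left(t \right)} = - t^{2}$
$\left(l{\left(-100 \right)} - 23394\right) - p{\left(214 \right)} = \left(- \left(-100\right)^{2} - 23394\right) - \left(- \frac{16}{37} - \frac{749}{296}\right) = \left(\left(-1\right) 10000 - 23394\right) - \left(- \frac{16}{37} - \frac{749}{296}\right) = \left(-10000 - 23394\right) - - \frac{877}{296} = -33394 + \frac{877}{296} = - \frac{9883747}{296}$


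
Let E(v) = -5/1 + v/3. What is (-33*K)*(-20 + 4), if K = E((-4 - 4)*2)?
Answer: -5456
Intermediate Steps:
E(v) = -5 + v/3 (E(v) = -5*1 + v*(1/3) = -5 + v/3)
K = -31/3 (K = -5 + ((-4 - 4)*2)/3 = -5 + (-8*2)/3 = -5 + (1/3)*(-16) = -5 - 16/3 = -31/3 ≈ -10.333)
(-33*K)*(-20 + 4) = (-33*(-31/3))*(-20 + 4) = 341*(-16) = -5456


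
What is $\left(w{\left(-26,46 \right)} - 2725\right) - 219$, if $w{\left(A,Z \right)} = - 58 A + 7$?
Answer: $-1429$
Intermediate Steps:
$w{\left(A,Z \right)} = 7 - 58 A$
$\left(w{\left(-26,46 \right)} - 2725\right) - 219 = \left(\left(7 - -1508\right) - 2725\right) - 219 = \left(\left(7 + 1508\right) - 2725\right) - 219 = \left(1515 - 2725\right) - 219 = -1210 - 219 = -1429$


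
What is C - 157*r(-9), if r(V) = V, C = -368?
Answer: 1045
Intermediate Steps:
C - 157*r(-9) = -368 - 157*(-9) = -368 + 1413 = 1045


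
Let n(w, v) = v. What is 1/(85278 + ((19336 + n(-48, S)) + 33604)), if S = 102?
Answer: 1/138320 ≈ 7.2296e-6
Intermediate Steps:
1/(85278 + ((19336 + n(-48, S)) + 33604)) = 1/(85278 + ((19336 + 102) + 33604)) = 1/(85278 + (19438 + 33604)) = 1/(85278 + 53042) = 1/138320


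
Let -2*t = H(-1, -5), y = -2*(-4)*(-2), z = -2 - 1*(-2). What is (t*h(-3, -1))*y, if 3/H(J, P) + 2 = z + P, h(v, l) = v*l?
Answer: -72/7 ≈ -10.286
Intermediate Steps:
z = 0 (z = -2 + 2 = 0)
h(v, l) = l*v
y = -16 (y = 8*(-2) = -16)
H(J, P) = 3/(-2 + P) (H(J, P) = 3/(-2 + (0 + P)) = 3/(-2 + P))
t = 3/14 (t = -3/(2*(-2 - 5)) = -3/(2*(-7)) = -3*(-1)/(2*7) = -½*(-3/7) = 3/14 ≈ 0.21429)
(t*h(-3, -1))*y = (3*(-1*(-3))/14)*(-16) = ((3/14)*3)*(-16) = (9/14)*(-16) = -72/7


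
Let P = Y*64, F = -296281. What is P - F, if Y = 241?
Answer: 311705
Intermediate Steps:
P = 15424 (P = 241*64 = 15424)
P - F = 15424 - 1*(-296281) = 15424 + 296281 = 311705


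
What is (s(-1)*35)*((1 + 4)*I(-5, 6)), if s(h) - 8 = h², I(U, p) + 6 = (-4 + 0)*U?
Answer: 22050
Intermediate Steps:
I(U, p) = -6 - 4*U (I(U, p) = -6 + (-4 + 0)*U = -6 - 4*U)
s(h) = 8 + h²
(s(-1)*35)*((1 + 4)*I(-5, 6)) = ((8 + (-1)²)*35)*((1 + 4)*(-6 - 4*(-5))) = ((8 + 1)*35)*(5*(-6 + 20)) = (9*35)*(5*14) = 315*70 = 22050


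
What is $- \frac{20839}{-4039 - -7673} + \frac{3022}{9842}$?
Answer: $- \frac{97057745}{17882914} \approx -5.4274$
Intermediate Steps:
$- \frac{20839}{-4039 - -7673} + \frac{3022}{9842} = - \frac{20839}{-4039 + 7673} + 3022 \cdot \frac{1}{9842} = - \frac{20839}{3634} + \frac{1511}{4921} = - \frac{97057745}{17882914}$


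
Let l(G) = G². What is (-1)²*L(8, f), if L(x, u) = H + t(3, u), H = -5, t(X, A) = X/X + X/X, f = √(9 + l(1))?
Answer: -3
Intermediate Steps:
f = √10 (f = √(9 + 1²) = √(9 + 1) = √10 ≈ 3.1623)
t(X, A) = 2 (t(X, A) = 1 + 1 = 2)
L(x, u) = -3 (L(x, u) = -5 + 2 = -3)
(-1)²*L(8, f) = (-1)²*(-3) = 1*(-3) = -3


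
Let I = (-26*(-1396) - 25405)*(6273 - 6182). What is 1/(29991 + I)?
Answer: 1/1021072 ≈ 9.7936e-7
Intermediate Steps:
I = 991081 (I = (36296 - 25405)*91 = 10891*91 = 991081)
1/(29991 + I) = 1/(29991 + 991081) = 1/1021072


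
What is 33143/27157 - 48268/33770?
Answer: -8707953/41685995 ≈ -0.20889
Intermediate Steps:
33143/27157 - 48268/33770 = 33143*(1/27157) - 48268*1/33770 = 33143/27157 - 2194/1535 = -8707953/41685995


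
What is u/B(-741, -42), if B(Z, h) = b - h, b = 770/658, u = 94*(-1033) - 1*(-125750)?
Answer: 1346456/2029 ≈ 663.61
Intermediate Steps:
u = 28648 (u = -97102 + 125750 = 28648)
b = 55/47 (b = 770*(1/658) = 55/47 ≈ 1.1702)
B(Z, h) = 55/47 - h
u/B(-741, -42) = 28648/(55/47 - 1*(-42)) = 28648/(55/47 + 42) = 28648/(2029/47) = 28648*(47/2029) = 1346456/2029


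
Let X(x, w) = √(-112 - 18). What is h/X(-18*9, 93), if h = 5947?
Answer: -5947*I*√130/130 ≈ -521.59*I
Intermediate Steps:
X(x, w) = I*√130 (X(x, w) = √(-130) = I*√130)
h/X(-18*9, 93) = 5947/((I*√130)) = 5947*(-I*√130/130) = -5947*I*√130/130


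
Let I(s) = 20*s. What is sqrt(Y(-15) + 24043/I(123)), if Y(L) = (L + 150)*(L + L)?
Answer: I*sqrt(6112458555)/1230 ≈ 63.563*I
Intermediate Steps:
Y(L) = 2*L*(150 + L) (Y(L) = (150 + L)*(2*L) = 2*L*(150 + L))
sqrt(Y(-15) + 24043/I(123)) = sqrt(2*(-15)*(150 - 15) + 24043/((20*123))) = sqrt(2*(-15)*135 + 24043/2460) = sqrt(-4050 + 24043*(1/2460)) = sqrt(-4050 + 24043/2460) = sqrt(-9938957/2460) = I*sqrt(6112458555)/1230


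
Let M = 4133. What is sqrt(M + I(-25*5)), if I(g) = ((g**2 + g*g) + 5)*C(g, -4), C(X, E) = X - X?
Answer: sqrt(4133) ≈ 64.288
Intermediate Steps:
C(X, E) = 0
I(g) = 0 (I(g) = ((g**2 + g*g) + 5)*0 = ((g**2 + g**2) + 5)*0 = (2*g**2 + 5)*0 = (5 + 2*g**2)*0 = 0)
sqrt(M + I(-25*5)) = sqrt(4133 + 0) = sqrt(4133)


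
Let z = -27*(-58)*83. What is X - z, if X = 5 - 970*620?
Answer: -731373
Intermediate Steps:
z = 129978 (z = 1566*83 = 129978)
X = -601395 (X = 5 - 601400 = -601395)
X - z = -601395 - 1*129978 = -601395 - 129978 = -731373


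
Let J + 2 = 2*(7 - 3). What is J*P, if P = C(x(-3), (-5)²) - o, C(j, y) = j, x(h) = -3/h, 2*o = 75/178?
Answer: 843/178 ≈ 4.7360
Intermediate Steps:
o = 75/356 (o = (75/178)/2 = (75*(1/178))/2 = (½)*(75/178) = 75/356 ≈ 0.21067)
J = 6 (J = -2 + 2*(7 - 3) = -2 + 2*4 = -2 + 8 = 6)
P = 281/356 (P = -3/(-3) - 1*75/356 = -3*(-⅓) - 75/356 = 1 - 75/356 = 281/356 ≈ 0.78933)
J*P = 6*(281/356) = 843/178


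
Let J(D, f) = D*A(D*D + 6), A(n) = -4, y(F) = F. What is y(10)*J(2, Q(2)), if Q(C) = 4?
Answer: -80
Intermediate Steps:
J(D, f) = -4*D (J(D, f) = D*(-4) = -4*D)
y(10)*J(2, Q(2)) = 10*(-4*2) = 10*(-8) = -80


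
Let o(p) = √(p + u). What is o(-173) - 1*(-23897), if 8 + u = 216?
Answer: 23897 + √35 ≈ 23903.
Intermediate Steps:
u = 208 (u = -8 + 216 = 208)
o(p) = √(208 + p) (o(p) = √(p + 208) = √(208 + p))
o(-173) - 1*(-23897) = √(208 - 173) - 1*(-23897) = √35 + 23897 = 23897 + √35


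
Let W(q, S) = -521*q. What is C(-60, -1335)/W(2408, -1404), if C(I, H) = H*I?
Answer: -20025/313642 ≈ -0.063847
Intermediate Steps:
C(-60, -1335)/W(2408, -1404) = (-1335*(-60))/((-521*2408)) = 80100/(-1254568) = 80100*(-1/1254568) = -20025/313642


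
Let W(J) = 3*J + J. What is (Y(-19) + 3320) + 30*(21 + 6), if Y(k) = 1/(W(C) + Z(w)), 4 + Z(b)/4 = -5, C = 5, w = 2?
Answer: 66079/16 ≈ 4129.9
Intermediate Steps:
Z(b) = -36 (Z(b) = -16 + 4*(-5) = -16 - 20 = -36)
W(J) = 4*J
Y(k) = -1/16 (Y(k) = 1/(4*5 - 36) = 1/(20 - 36) = 1/(-16) = -1/16)
(Y(-19) + 3320) + 30*(21 + 6) = (-1/16 + 3320) + 30*(21 + 6) = 53119/16 + 30*27 = 53119/16 + 810 = 66079/16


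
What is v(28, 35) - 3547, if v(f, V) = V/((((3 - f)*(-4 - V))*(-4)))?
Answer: -2766667/780 ≈ -3547.0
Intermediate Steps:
v(f, V) = -V/(4*(-4 - V)*(3 - f)) (v(f, V) = V/((((-4 - V)*(3 - f))*(-4))) = V/((-4*(-4 - V)*(3 - f))) = V*(-1/(4*(-4 - V)*(3 - f))) = -V/(4*(-4 - V)*(3 - f)))
v(28, 35) - 3547 = -1*35/(-48 - 12*35 + 16*28 + 4*35*28) - 3547 = -1*35/(-48 - 420 + 448 + 3920) - 3547 = -1*35/3900 - 3547 = -1*35*1/3900 - 3547 = -7/780 - 3547 = -2766667/780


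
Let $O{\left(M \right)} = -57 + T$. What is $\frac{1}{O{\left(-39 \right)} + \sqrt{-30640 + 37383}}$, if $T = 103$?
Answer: $- \frac{46}{4627} + \frac{\sqrt{6743}}{4627} \approx 0.0078054$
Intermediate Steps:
$O{\left(M \right)} = 46$ ($O{\left(M \right)} = -57 + 103 = 46$)
$\frac{1}{O{\left(-39 \right)} + \sqrt{-30640 + 37383}} = \frac{1}{46 + \sqrt{-30640 + 37383}} = \frac{1}{46 + \sqrt{6743}}$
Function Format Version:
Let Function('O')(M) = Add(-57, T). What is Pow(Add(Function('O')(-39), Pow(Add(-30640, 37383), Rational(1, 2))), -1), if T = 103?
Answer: Add(Rational(-46, 4627), Mul(Rational(1, 4627), Pow(6743, Rational(1, 2)))) ≈ 0.0078054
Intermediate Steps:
Function('O')(M) = 46 (Function('O')(M) = Add(-57, 103) = 46)
Pow(Add(Function('O')(-39), Pow(Add(-30640, 37383), Rational(1, 2))), -1) = Pow(Add(46, Pow(Add(-30640, 37383), Rational(1, 2))), -1) = Pow(Add(46, Pow(6743, Rational(1, 2))), -1)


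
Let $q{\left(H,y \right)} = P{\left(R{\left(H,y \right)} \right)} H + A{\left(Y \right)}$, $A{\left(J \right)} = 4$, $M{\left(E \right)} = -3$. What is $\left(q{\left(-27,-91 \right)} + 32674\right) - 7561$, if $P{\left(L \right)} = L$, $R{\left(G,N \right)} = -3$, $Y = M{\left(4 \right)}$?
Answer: $25198$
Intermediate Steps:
$Y = -3$
$q{\left(H,y \right)} = 4 - 3 H$ ($q{\left(H,y \right)} = - 3 H + 4 = 4 - 3 H$)
$\left(q{\left(-27,-91 \right)} + 32674\right) - 7561 = \left(\left(4 - -81\right) + 32674\right) - 7561 = \left(\left(4 + 81\right) + 32674\right) - 7561 = \left(85 + 32674\right) - 7561 = 32759 - 7561 = 25198$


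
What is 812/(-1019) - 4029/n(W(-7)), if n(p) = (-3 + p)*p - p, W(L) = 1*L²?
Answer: -1965337/748965 ≈ -2.6241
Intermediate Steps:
W(L) = L²
n(p) = -p + p*(-3 + p) (n(p) = p*(-3 + p) - p = -p + p*(-3 + p))
812/(-1019) - 4029/n(W(-7)) = 812/(-1019) - 4029*1/(49*(-4 + (-7)²)) = 812*(-1/1019) - 4029*1/(49*(-4 + 49)) = -812/1019 - 4029/(49*45) = -812/1019 - 4029/2205 = -812/1019 - 4029*1/2205 = -812/1019 - 1343/735 = -1965337/748965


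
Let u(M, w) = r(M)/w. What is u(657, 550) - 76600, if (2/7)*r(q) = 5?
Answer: -16851993/220 ≈ -76600.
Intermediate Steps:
r(q) = 35/2 (r(q) = (7/2)*5 = 35/2)
u(M, w) = 35/(2*w)
u(657, 550) - 76600 = (35/2)/550 - 76600 = (35/2)*(1/550) - 76600 = 7/220 - 76600 = -16851993/220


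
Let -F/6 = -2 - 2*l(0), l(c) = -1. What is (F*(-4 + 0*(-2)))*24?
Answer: 0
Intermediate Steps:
F = 0 (F = -6*(-2 - 2*(-1)) = -6*(-2 + 2) = -6*0 = 0)
(F*(-4 + 0*(-2)))*24 = (0*(-4 + 0*(-2)))*24 = (0*(-4 + 0))*24 = (0*(-4))*24 = 0*24 = 0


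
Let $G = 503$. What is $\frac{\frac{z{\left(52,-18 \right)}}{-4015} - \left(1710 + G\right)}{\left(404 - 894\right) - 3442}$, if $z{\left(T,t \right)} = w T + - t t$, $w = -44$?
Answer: $\frac{8882583}{15786980} \approx 0.56265$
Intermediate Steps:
$z{\left(T,t \right)} = - t^{2} - 44 T$ ($z{\left(T,t \right)} = - 44 T + - t t = - 44 T - t^{2} = - t^{2} - 44 T$)
$\frac{\frac{z{\left(52,-18 \right)}}{-4015} - \left(1710 + G\right)}{\left(404 - 894\right) - 3442} = \frac{\frac{- \left(-18\right)^{2} - 2288}{-4015} - 2213}{\left(404 - 894\right) - 3442} = \frac{\left(\left(-1\right) 324 - 2288\right) \left(- \frac{1}{4015}\right) - 2213}{\left(404 - 894\right) - 3442} = \frac{\left(-324 - 2288\right) \left(- \frac{1}{4015}\right) - 2213}{-490 - 3442} = \frac{\left(-2612\right) \left(- \frac{1}{4015}\right) - 2213}{-3932} = \left(\frac{2612}{4015} - 2213\right) \left(- \frac{1}{3932}\right) = \left(- \frac{8882583}{4015}\right) \left(- \frac{1}{3932}\right) = \frac{8882583}{15786980}$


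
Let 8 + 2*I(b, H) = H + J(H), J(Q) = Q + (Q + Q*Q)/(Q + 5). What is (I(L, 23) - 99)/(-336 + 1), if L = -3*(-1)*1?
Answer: 491/2345 ≈ 0.20938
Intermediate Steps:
J(Q) = Q + (Q + Q²)/(5 + Q)
L = 3 (L = 3*1 = 3)
I(b, H) = -4 + H/2 + H*(3 + H)/(5 + H) (I(b, H) = -4 + (H + 2*H*(3 + H)/(5 + H))/2 = -4 + (H/2 + H*(3 + H)/(5 + H)) = -4 + H/2 + H*(3 + H)/(5 + H))
(I(L, 23) - 99)/(-336 + 1) = ((-40 + 3*23 + 3*23²)/(2*(5 + 23)) - 99)/(-336 + 1) = ((½)*(-40 + 69 + 3*529)/28 - 99)/(-335) = ((½)*(1/28)*(-40 + 69 + 1587) - 99)*(-1/335) = ((½)*(1/28)*1616 - 99)*(-1/335) = (202/7 - 99)*(-1/335) = -491/7*(-1/335) = 491/2345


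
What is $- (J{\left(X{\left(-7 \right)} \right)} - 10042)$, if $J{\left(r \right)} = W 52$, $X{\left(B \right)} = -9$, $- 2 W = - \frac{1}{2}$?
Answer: $10029$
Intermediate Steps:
$W = \frac{1}{4}$ ($W = - \frac{\left(-1\right) \frac{1}{2}}{2} = \left(- \frac{1}{2}\right) \left(- \frac{1}{2}\right) = \frac{1}{4} \approx 0.25$)
$J{\left(r \right)} = 13$ ($J{\left(r \right)} = \frac{1}{4} \cdot 52 = 13$)
$- (J{\left(X{\left(-7 \right)} \right)} - 10042) = - (13 - 10042) = \left(-1\right) \left(-10029\right) = 10029$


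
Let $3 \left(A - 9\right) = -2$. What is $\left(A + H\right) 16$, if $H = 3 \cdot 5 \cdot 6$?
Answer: $\frac{4720}{3} \approx 1573.3$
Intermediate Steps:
$A = \frac{25}{3}$ ($A = 9 + \frac{1}{3} \left(-2\right) = 9 - \frac{2}{3} = \frac{25}{3} \approx 8.3333$)
$H = 90$ ($H = 15 \cdot 6 = 90$)
$\left(A + H\right) 16 = \left(\frac{25}{3} + 90\right) 16 = \frac{295}{3} \cdot 16 = \frac{4720}{3}$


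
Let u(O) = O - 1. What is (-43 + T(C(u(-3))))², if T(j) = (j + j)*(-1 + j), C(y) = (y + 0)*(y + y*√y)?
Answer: -1340935 - 6392448*I ≈ -1.3409e+6 - 6.3924e+6*I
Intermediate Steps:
u(O) = -1 + O
C(y) = y*(y + y^(3/2))
T(j) = 2*j*(-1 + j) (T(j) = (2*j)*(-1 + j) = 2*j*(-1 + j))
(-43 + T(C(u(-3))))² = (-43 + 2*((-1 - 3)² + (-1 - 3)^(5/2))*(-1 + ((-1 - 3)² + (-1 - 3)^(5/2))))² = (-43 + 2*((-4)² + (-4)^(5/2))*(-1 + ((-4)² + (-4)^(5/2))))² = (-43 + 2*(16 + 32*I)*(-1 + (16 + 32*I)))² = (-43 + 2*(16 + 32*I)*(15 + 32*I))² = (-43 + 2*(15 + 32*I)*(16 + 32*I))²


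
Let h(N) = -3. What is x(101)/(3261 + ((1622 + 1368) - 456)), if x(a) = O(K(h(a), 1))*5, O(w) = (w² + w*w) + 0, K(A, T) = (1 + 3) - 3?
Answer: 2/1159 ≈ 0.0017256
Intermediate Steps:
K(A, T) = 1 (K(A, T) = 4 - 3 = 1)
O(w) = 2*w² (O(w) = (w² + w²) + 0 = 2*w² + 0 = 2*w²)
x(a) = 10 (x(a) = (2*1²)*5 = (2*1)*5 = 2*5 = 10)
x(101)/(3261 + ((1622 + 1368) - 456)) = 10/(3261 + ((1622 + 1368) - 456)) = 10/(3261 + (2990 - 456)) = 10/(3261 + 2534) = 10/5795 = 10*(1/5795) = 2/1159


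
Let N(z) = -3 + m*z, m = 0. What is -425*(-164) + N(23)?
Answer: 69697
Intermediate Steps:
N(z) = -3 (N(z) = -3 + 0*z = -3 + 0 = -3)
-425*(-164) + N(23) = -425*(-164) - 3 = 69700 - 3 = 69697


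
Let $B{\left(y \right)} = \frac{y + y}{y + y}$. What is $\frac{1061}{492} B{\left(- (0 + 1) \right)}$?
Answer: $\frac{1061}{492} \approx 2.1565$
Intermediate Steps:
$B{\left(y \right)} = 1$ ($B{\left(y \right)} = \frac{2 y}{2 y} = 2 y \frac{1}{2 y} = 1$)
$\frac{1061}{492} B{\left(- (0 + 1) \right)} = \frac{1061}{492} \cdot 1 = \frac{1061}{492}$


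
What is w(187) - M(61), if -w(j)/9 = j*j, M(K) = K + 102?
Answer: -314884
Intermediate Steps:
M(K) = 102 + K
w(j) = -9*j² (w(j) = -9*j*j = -9*j²)
w(187) - M(61) = -9*187² - (102 + 61) = -9*34969 - 1*163 = -314721 - 163 = -314884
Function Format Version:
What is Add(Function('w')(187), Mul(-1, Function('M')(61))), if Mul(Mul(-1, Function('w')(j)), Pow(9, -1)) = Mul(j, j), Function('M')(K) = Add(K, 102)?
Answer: -314884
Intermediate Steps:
Function('M')(K) = Add(102, K)
Function('w')(j) = Mul(-9, Pow(j, 2)) (Function('w')(j) = Mul(-9, Mul(j, j)) = Mul(-9, Pow(j, 2)))
Add(Function('w')(187), Mul(-1, Function('M')(61))) = Add(Mul(-9, Pow(187, 2)), Mul(-1, Add(102, 61))) = Add(Mul(-9, 34969), Mul(-1, 163)) = Add(-314721, -163) = -314884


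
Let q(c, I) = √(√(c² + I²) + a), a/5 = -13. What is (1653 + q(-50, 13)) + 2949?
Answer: 4602 + √(-65 + √2669) ≈ 4602.0 + 3.6521*I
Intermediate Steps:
a = -65 (a = 5*(-13) = -65)
q(c, I) = √(-65 + √(I² + c²)) (q(c, I) = √(√(c² + I²) - 65) = √(√(I² + c²) - 65) = √(-65 + √(I² + c²)))
(1653 + q(-50, 13)) + 2949 = (1653 + √(-65 + √(13² + (-50)²))) + 2949 = (1653 + √(-65 + √(169 + 2500))) + 2949 = (1653 + √(-65 + √2669)) + 2949 = 4602 + √(-65 + √2669)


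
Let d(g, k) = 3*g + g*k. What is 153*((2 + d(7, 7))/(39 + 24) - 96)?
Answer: -101592/7 ≈ -14513.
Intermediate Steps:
153*((2 + d(7, 7))/(39 + 24) - 96) = 153*((2 + 7*(3 + 7))/(39 + 24) - 96) = 153*((2 + 7*10)/63 - 96) = 153*((2 + 70)*(1/63) - 96) = 153*(72*(1/63) - 96) = 153*(8/7 - 96) = 153*(-664/7) = -101592/7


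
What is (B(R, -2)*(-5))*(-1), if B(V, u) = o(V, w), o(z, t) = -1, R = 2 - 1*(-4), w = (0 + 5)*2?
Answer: -5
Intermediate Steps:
w = 10 (w = 5*2 = 10)
R = 6 (R = 2 + 4 = 6)
B(V, u) = -1
(B(R, -2)*(-5))*(-1) = -1*(-5)*(-1) = 5*(-1) = -5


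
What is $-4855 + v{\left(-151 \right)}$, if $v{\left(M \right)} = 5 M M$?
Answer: $109150$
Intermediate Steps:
$v{\left(M \right)} = 5 M^{2}$
$-4855 + v{\left(-151 \right)} = -4855 + 5 \left(-151\right)^{2} = -4855 + 5 \cdot 22801 = -4855 + 114005 = 109150$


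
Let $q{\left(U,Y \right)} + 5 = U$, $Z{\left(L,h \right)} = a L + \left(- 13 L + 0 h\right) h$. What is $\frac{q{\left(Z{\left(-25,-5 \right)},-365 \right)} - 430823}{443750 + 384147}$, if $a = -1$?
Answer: $- \frac{432428}{827897} \approx -0.52232$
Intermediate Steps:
$Z{\left(L,h \right)} = - L - 13 L h$ ($Z{\left(L,h \right)} = - L + \left(- 13 L + 0 h\right) h = - L + \left(- 13 L + 0\right) h = - L + - 13 L h = - L - 13 L h$)
$q{\left(U,Y \right)} = -5 + U$
$\frac{q{\left(Z{\left(-25,-5 \right)},-365 \right)} - 430823}{443750 + 384147} = \frac{\left(-5 - - 25 \left(1 + 13 \left(-5\right)\right)\right) - 430823}{443750 + 384147} = \frac{\left(-5 - - 25 \left(1 - 65\right)\right) - 430823}{827897} = \left(\left(-5 - \left(-25\right) \left(-64\right)\right) - 430823\right) \frac{1}{827897} = \left(\left(-5 - 1600\right) - 430823\right) \frac{1}{827897} = \left(-1605 - 430823\right) \frac{1}{827897} = \left(-432428\right) \frac{1}{827897} = - \frac{432428}{827897}$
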